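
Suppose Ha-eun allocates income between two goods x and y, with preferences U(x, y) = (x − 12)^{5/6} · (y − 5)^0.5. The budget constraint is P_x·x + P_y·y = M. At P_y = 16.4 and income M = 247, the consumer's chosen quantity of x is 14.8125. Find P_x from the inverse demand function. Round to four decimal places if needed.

P_x = 10

MRS = (5/3)·(y−5)/(x−12). Tangency with P_x/P_y gives y−5 = (3/5)·(P_x/P_y)·(x−12).
After buying the subsistence bundle (12, 5), a share 0.625 of the remaining income goes to x: x* = 12 + 0.625·(M − 12P_x − 5P_y)/P_x.
Set x* = 14.8125 in the demand function and solve for P_x: P_x = 10.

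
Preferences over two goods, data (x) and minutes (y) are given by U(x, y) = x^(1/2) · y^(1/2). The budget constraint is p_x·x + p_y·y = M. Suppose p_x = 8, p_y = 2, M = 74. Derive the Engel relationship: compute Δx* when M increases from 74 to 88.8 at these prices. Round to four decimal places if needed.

The MRS is y/x. Set MRS = p_x/p_y.
So 0.5·p_y·y = 0.5·p_x·x; combined with the budget, a share 0.5 of income goes to x.
Demand: x*(p_x,p_y,M) = 0.5·M/p_x and y* = 0.5·M/p_y.
At p_x=8, p_y=2, M=74: x* = 0.5·74/8 = 4.625.
At M' = 88.8: x* = 5.55. Change: 5.55 − 4.625 = 0.925.

Δx* = 0.925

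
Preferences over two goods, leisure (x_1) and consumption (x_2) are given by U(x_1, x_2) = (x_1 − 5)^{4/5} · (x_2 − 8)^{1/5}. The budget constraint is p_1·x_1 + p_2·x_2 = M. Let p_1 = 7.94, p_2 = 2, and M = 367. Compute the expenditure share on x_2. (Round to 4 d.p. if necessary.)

share on x_2 = 0.2132

This is Cobb-Douglas in (x_1−5, x_2−8): tangency gives 0.8·p_2·(x_2−8) = 0.2·p_1·(x_1−5).
Substituting into the budget: x_1* = 5 + 0.8·(M − 5·p_1 − 8·p_2)/p_1, and x_2* = 8 + 0.2·(…)/p_2.
Discretionary income = 367 − 5·7.94 − 8·2 = 311.3; x_1* = 5 + 0.8·311.3/7.94 = 36.3652; x_2* = 8 + 0.2·311.3/2 = 39.13.
Expenditure on x_2: 2·39.13 = 78.26; share = 0.2132.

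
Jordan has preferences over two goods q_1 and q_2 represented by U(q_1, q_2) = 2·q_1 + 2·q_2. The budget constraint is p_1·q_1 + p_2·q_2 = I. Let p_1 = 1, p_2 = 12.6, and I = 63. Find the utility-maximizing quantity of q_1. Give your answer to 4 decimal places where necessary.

Perfect substitutes: compare marginal utility per dollar. 2/p_1 vs 2/p_2 → 2 vs 0.1587.
q_1 gives more utility per dollar, so spend all income on q_1: q_1* = I/p_1, q_2* = 0.
Numerically: q_1* = 63, q_2* = 0.

q_1* = 63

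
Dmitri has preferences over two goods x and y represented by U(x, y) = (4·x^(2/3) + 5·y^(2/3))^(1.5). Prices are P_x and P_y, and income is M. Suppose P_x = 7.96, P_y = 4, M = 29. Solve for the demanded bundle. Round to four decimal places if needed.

x* = 0.4171, y* = 6.42

MRS = MU_x/MU_y = (4/5)·(y/x)^(1/3). Set equal to P_x/P_y.
Hence y/x = ((5/4)·P_x/P_y)^(1/(1/3)), i.e. raised to the 3 power.
Substitute y = (y/x)·x into the budget: x* = M/(P_x + P_y·(y/x)).
Numerically y/x = 15.391795, so x* = 29/(7.96 + 4·15.391795) = 0.4171 and y* = 15.391795·0.4171 = 6.42.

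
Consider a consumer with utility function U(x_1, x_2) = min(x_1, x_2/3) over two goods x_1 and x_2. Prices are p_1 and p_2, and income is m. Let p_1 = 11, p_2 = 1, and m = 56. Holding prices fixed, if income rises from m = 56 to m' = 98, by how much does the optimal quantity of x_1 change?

Leontief preferences: the optimum is at the kink where x_1/1 = x_2/3, i.e. x_2 = 3·x_1.
Budget: p_1·x_1 + p_2·3·x_1 = m, so (p_1 + 3·p_2)·x_1 = m.
Demand: x_1*(p_1,p_2,m) = m/(p_1 + 3·p_2), x_2* = 3·m/(p_1 + 3·p_2).
Here 11 + 3·1 = 14, giving x_1* = 4.
At m' = 98: x_1* = 7. Change: 7 − 4 = 3.

Δx_1* = 3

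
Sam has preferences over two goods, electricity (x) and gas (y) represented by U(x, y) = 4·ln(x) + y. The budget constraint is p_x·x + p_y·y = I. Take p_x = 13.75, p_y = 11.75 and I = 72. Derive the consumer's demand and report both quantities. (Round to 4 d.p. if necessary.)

x* = 3.4182, y* = 2.1277

At the given prices: x* = 4·11.75/13.75 = 3.4182, and y* = 2.1277.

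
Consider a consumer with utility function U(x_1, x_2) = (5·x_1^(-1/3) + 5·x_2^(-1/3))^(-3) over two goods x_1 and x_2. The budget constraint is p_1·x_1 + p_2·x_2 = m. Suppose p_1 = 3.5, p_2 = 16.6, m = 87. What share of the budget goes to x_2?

Numerically x_2/x_1 = 0.31115, so x_1* = 87/(3.5 + 16.6·0.31115) = 10.0403 and x_2* = 0.31115·10.0403 = 3.124.
Expenditure on x_2: 16.6·3.124 = 51.859; share = 0.5961.

share on x_2 = 0.5961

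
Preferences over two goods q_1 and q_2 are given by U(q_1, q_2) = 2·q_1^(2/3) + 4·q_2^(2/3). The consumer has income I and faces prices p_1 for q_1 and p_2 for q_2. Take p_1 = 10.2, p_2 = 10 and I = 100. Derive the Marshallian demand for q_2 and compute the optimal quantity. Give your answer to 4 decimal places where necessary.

q_2* = 8.9274

MRS = MU_q_1/MU_q_2 = (1/2)·(q_2/q_1)^(1/3). Set equal to p_1/p_2.
Solve for the ratio: q_2/q_1 = [2·p_1/p_2]^(3).
Substitute q_2 = (q_2/q_1)·q_1 into the budget: q_1* = I/(p_1 + p_2·(q_2/q_1)).
Numerically q_2/q_1 = 8.489664, so q_1* = 100/(10.2 + 10·8.489664) = 1.0516 and q_2* = 8.489664·1.0516 = 8.9274.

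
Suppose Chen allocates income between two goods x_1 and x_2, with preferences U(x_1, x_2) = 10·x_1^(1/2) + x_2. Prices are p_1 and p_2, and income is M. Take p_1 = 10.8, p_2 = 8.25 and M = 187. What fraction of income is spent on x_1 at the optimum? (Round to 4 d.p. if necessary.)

share on x_1 = 0.8425

Set MRS = p_1/p_2: 5·x_1^(−1/2) = p_1/p_2.
Thus x_1* = (5·p_2/p_1)² — independent of M — with the rest of income spent on x_2.
Plugging in: x_1* = (5·8.25/10.8)² = 14.5882, x_2* = 3.5694.
Expenditure on x_1: 10.8·14.5882 = 157.5521; share = 0.8425.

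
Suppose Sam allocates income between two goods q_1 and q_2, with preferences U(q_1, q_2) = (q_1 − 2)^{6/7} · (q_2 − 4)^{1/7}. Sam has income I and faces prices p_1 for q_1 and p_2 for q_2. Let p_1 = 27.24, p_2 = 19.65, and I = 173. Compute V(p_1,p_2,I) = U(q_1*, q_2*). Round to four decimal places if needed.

Let q_1' = q_1−2, q_2' = q_2−4. MRS = 6·q_2'/q_1' = p_1/p_2.
Substituting into the budget: q_1* = 2 + 6/7·(I − 2·p_1 − 4·p_2)/p_1, and q_2* = 4 + 1/7·(…)/p_2.
Discretionary income = 173 − 2·27.24 − 4·19.65 = 39.92; q_1* = 2 + 6/7·39.92/27.24 = 3.2561; q_2* = 4 + 1/7·39.92/19.65 = 4.2902.
Utility at the optimum: U(3.2561, 4.2902) = 1.0189.

V = 1.0189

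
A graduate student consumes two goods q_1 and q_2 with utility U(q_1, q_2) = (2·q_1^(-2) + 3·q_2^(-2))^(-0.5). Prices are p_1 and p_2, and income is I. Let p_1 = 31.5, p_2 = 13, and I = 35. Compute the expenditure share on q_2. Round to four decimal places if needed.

share on q_2 = 0.3882

MRS = MU_q_1/MU_q_2 = (2/3)·(q_2/q_1)^(3). Set equal to p_1/p_2.
Hence q_2/q_1 = ((3/2)·p_1/p_2)^(1/(3)), i.e. raised to the 1/3 power.
With the ratio pinned down, the budget gives q_1* = I/(p_1 + p_2·(q_2/q_1)) and q_2* = (q_2/q_1)·q_1*.
Numerically q_2/q_1 = 1.537515, so q_1* = 35/(31.5 + 13·1.537515) = 0.6798 and q_2* = 1.537515·0.6798 = 1.0452.
Expenditure on q_2: 13·1.0452 = 13.5871; share = 0.3882.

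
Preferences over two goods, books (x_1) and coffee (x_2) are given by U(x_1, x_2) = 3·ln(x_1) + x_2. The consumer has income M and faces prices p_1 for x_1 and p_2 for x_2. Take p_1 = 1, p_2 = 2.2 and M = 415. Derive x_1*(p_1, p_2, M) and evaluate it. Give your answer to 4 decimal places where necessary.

MU_x_1 = 3/x_1, MU_x_2 = 1. Tangency: 3/x_1 = p_1/p_2.
So x_1*(p_1,p_2) = 3·p_2/p_1, independent of income; and x_2* = (M − 3·p_2)/p_2.
At the given prices: x_1* = 3·2.2/1 = 6.6.

x_1* = 6.6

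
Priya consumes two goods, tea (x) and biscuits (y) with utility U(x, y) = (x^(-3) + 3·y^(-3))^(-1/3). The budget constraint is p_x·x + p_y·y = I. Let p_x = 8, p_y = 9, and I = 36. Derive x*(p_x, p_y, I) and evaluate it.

With the ratio pinned down, the budget gives x* = I/(p_x + p_y·(y/x)) and y* = (y/x)·x*.
Numerically y/x = 1.277886, so x* = 36/(8 + 9·1.277886) = 1.8461.

x* = 1.8461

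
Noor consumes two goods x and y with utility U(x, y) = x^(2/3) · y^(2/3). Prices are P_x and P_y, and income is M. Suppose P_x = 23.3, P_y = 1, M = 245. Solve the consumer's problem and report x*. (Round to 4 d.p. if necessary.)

x* = 5.2575

Tangency: MRS = y/x = P_x/P_y.
So 2/3·P_y·y = 2/3·P_x·x; combined with the budget, a share 0.5 of income goes to x.
Demand: x*(P_x,P_y,M) = 0.5·M/P_x and y* = 0.5·M/P_y.
At P_x=23.3, P_y=1, M=245: x* = 0.5·245/23.3 = 5.2575.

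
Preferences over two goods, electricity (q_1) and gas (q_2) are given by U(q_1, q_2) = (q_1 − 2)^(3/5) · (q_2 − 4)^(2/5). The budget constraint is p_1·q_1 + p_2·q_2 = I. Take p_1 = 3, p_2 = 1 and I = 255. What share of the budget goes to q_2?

Substituting into the budget: q_1* = 2 + 0.6·(I − 2·p_1 − 4·p_2)/p_1, and q_2* = 4 + 0.4·(…)/p_2.
Discretionary income = 255 − 2·3 − 4·1 = 245; q_1* = 2 + 0.6·245/3 = 51; q_2* = 4 + 0.4·245/1 = 102.
Expenditure on q_2: 1·102 = 102; share = 0.4.

share on q_2 = 0.4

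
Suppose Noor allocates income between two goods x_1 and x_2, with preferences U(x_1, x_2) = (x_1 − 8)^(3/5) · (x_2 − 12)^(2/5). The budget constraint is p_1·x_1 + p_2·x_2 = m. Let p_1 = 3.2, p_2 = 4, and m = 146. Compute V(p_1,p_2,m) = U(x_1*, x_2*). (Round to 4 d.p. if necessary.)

Let x_1' = x_1−8, x_2' = x_2−12. MRS = (3/2)·x_2'/x_1' = p_1/p_2.
Substituting into the budget: x_1* = 8 + 0.6·(m − 8·p_1 − 12·p_2)/p_1, and x_2* = 12 + 0.4·(…)/p_2.
Discretionary income = 146 − 8·3.2 − 12·4 = 72.4; x_1* = 8 + 0.6·72.4/3.2 = 21.575; x_2* = 12 + 0.4·72.4/4 = 19.24.
Utility at the optimum: U(21.575, 19.24) = 10.557.

V = 10.557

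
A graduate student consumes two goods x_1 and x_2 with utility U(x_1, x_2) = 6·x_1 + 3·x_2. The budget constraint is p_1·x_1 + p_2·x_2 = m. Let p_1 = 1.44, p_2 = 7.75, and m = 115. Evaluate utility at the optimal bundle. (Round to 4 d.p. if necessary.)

Perfect substitutes: compare marginal utility per dollar. 6/p_1 vs 3/p_2 → 4.1667 vs 0.3871.
x_1 gives more utility per dollar, so spend all income on x_1: x_1* = m/p_1, x_2* = 0.
Numerically: x_1* = 79.8611, x_2* = 0.
Utility at the optimum: U(79.8611, 0) = 479.1667.

V = 479.1667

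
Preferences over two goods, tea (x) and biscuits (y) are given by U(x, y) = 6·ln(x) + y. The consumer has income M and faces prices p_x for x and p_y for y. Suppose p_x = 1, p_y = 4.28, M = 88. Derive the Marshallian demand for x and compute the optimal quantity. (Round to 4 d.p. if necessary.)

x* = 25.68

So x*(p_x,p_y) = 6·p_y/p_x, independent of income; and y* = (M − 6·p_y)/p_y.
At the given prices: x* = 6·4.28/1 = 25.68.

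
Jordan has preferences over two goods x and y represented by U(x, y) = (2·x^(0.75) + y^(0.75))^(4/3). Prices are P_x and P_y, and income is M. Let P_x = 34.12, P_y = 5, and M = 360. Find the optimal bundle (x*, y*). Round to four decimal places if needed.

Substitute y = (y/x)·x into the budget: x* = M/(P_x + P_y·(y/x)).
Numerically y/x = 135.530203, so x* = 360/(34.12 + 5·135.530203) = 0.5058 and y* = 135.530203·0.5058 = 68.5486.

x* = 0.5058, y* = 68.5486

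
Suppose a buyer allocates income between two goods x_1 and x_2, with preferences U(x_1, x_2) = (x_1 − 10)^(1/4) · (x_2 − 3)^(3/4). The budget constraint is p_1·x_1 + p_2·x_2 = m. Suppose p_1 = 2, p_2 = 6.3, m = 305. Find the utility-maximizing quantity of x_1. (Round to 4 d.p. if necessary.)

Let x_1' = x_1−10, x_2' = x_2−3. MRS = (1/3)·x_2'/x_1' = p_1/p_2.
Substituting into the budget: x_1* = 10 + 0.25·(m − 10·p_1 − 3·p_2)/p_1, and x_2* = 3 + 0.75·(…)/p_2.
Discretionary income = 305 − 10·2 − 3·6.3 = 266.1; x_1* = 10 + 0.25·266.1/2 = 43.2625.

x_1* = 43.2625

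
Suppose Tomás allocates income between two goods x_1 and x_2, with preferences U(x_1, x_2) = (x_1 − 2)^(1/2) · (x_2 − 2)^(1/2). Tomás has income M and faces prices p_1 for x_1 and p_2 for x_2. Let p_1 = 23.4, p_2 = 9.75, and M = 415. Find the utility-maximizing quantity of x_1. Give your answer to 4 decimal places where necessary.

x_1* = 9.4509

Discretionary income = 415 − 2·23.4 − 2·9.75 = 348.7; x_1* = 2 + 0.5·348.7/23.4 = 9.4509.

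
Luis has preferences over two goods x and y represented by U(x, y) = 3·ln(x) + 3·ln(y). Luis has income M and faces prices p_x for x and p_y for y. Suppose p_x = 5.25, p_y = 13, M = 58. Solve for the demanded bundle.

Tangency: MRS = y/x = p_x/p_y.
Rearranging, p_y·y = p_x·x. Substituting into the budget gives p_x·x·(1 + 1) = M.
Demand: x*(p_x,p_y,M) = 0.5·M/p_x and y* = 0.5·M/p_y.
At p_x=5.25, p_y=13, M=58: x* = 0.5·58/5.25 = 5.5238, y* = 2.2308.

x* = 5.5238, y* = 2.2308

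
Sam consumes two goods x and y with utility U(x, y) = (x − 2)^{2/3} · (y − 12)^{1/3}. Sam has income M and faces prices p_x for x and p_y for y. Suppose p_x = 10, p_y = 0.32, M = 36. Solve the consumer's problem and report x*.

Let x' = x−2, y' = y−12. MRS = 2·y'/x' = p_x/p_y.
Substituting into the budget: x* = 2 + 2/3·(M − 2·p_x − 12·p_y)/p_x, and y* = 12 + 1/3·(…)/p_y.
Discretionary income = 36 − 2·10 − 12·0.32 = 12.16; x* = 2 + 2/3·12.16/10 = 2.8107.

x* = 2.8107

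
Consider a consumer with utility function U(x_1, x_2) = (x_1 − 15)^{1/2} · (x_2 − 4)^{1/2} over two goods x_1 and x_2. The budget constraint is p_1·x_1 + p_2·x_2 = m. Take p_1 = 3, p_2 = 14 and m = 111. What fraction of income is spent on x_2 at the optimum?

After buying the subsistence bundle (15, 4), a share 0.5 of the remaining income goes to x_1: x_1* = 15 + 0.5·(m − 15p_1 − 4p_2)/p_1.
Discretionary income = 111 − 15·3 − 4·14 = 10; x_1* = 15 + 0.5·10/3 = 16.6667; x_2* = 4 + 0.5·10/14 = 4.3571.
Expenditure on x_2: 14·4.3571 = 61; share = 0.5495.

share on x_2 = 0.5495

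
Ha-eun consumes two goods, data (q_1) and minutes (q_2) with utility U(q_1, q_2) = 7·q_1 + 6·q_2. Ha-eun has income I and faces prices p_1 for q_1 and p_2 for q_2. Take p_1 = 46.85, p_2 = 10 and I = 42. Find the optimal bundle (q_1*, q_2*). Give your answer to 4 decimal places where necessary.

q_1* = 0, q_2* = 4.2

Linear utility — the consumer picks whichever good has higher MU/price: 7/46.85 = 0.1494 vs 6/10 = 0.6.
q_2 gives more utility per dollar, so spend all income on q_2: q_2* = I/p_2, q_1* = 0.
Numerically: q_1* = 0, q_2* = 4.2.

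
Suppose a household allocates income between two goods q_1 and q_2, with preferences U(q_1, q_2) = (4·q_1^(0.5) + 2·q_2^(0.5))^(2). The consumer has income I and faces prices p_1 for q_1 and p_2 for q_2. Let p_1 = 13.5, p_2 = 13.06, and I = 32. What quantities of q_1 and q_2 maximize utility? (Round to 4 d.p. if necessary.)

MU_q_1 ∝ 4·q_1^(-0.5), MU_q_2 ∝ 2·q_2^(-0.5), so MRS = 2·(q_2/q_1)^(0.5) = p_1/p_2.
Solve for the ratio: q_2/q_1 = [(1/2)·p_1/p_2]^(2).
Substitute q_2 = (q_2/q_1)·q_1 into the budget: q_1* = I/(p_1 + p_2·(q_2/q_1)).
Numerically q_2/q_1 = 0.267129, so q_1* = 32/(13.5 + 13.06·0.267129) = 1.8836 and q_2* = 0.267129·1.8836 = 0.5032.

q_1* = 1.8836, q_2* = 0.5032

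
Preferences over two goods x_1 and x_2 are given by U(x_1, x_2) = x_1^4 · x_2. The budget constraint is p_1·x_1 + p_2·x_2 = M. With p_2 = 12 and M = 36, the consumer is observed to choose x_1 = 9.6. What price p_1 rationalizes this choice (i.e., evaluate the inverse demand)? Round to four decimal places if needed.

The MRS is 4·x_2/x_1. Set MRS = p_1/p_2.
So 4·p_2·x_2 = p_1·x_1; combined with the budget, a share 0.8 of income goes to x_1.
Demand: x_1*(p_1,p_2,M) = 0.8·M/p_1 and x_2* = 0.2·M/p_2.
Set x_1* = 9.6 in the demand function and solve for p_1: p_1 = 3.

p_1 = 3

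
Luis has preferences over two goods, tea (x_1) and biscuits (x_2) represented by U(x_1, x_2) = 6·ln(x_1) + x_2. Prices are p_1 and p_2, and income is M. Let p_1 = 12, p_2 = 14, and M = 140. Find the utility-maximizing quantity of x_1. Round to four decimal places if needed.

x_1* = 7

At the given prices: x_1* = 6·14/12 = 7.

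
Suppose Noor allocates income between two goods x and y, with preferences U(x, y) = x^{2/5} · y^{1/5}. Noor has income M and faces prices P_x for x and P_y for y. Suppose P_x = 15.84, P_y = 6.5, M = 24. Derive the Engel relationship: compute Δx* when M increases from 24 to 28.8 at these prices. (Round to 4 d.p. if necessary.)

Δx* = 0.202

MU_x/MU_y = (0.4·y)/(0.2·x); tangency sets this equal to P_x/P_y.
So 0.4·P_y·y = 0.2·P_x·x; combined with the budget, a share 2/3 of income goes to x.
Demand: x*(P_x,P_y,M) = 2/3·M/P_x and y* = 1/3·M/P_y.
At P_x=15.84, P_y=6.5, M=24: x* = 2/3·24/15.84 = 1.0101.
At M' = 28.8: x* = 1.2121. Change: 1.2121 − 1.0101 = 0.202.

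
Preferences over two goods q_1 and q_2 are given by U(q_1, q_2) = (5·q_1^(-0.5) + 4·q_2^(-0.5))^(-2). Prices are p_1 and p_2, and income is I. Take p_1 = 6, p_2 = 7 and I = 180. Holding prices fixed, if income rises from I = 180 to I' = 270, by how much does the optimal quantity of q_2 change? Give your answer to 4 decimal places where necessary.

Numerically q_2/q_1 = 0.777611, so q_1* = 180/(6 + 7·0.777611) = 15.7298 and q_2* = 0.777611·15.7298 = 12.2316.
At I' = 270: q_2* = 18.3474. Change: 18.3474 − 12.2316 = 6.1158.

Δq_2* = 6.1158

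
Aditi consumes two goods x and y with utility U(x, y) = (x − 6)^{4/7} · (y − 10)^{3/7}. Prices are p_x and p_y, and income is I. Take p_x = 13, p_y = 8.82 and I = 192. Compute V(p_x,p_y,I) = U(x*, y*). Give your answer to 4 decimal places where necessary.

V = 1.1838

MRS = (4/3)·(y−10)/(x−6). Tangency with p_x/p_y gives y−10 = (3/4)·(p_x/p_y)·(x−6).
After buying the subsistence bundle (6, 10), a share 4/7 of the remaining income goes to x: x* = 6 + 4/7·(I − 6p_x − 10p_y)/p_x.
Discretionary income = 192 − 6·13 − 10·8.82 = 25.8; x* = 6 + 4/7·25.8/13 = 7.1341; y* = 10 + 3/7·25.8/8.82 = 11.2536.
Utility at the optimum: U(7.1341, 11.2536) = 1.1838.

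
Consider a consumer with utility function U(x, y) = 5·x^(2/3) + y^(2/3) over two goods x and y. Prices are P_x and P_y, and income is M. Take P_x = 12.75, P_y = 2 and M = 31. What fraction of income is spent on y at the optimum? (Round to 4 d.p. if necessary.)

With the ratio pinned down, the budget gives x* = M/(P_x + P_y·(y/x)) and y* = (y/x)·x*.
Numerically y/x = 2.072672, so x* = 31/(12.75 + 2·2.072672) = 1.8348 and y* = 2.072672·1.8348 = 3.803.
Expenditure on y: 2·3.803 = 7.606; share = 0.2454.

share on y = 0.2454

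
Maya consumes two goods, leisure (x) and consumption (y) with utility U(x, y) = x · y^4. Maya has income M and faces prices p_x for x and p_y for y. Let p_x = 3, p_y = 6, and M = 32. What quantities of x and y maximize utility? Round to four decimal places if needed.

MU_x/MU_y = (y)/(4·x); tangency sets this equal to p_x/p_y.
So p_y·y = 4·p_x·x; combined with the budget, a share 0.2 of income goes to x.
Demand: x*(p_x,p_y,M) = 0.2·M/p_x and y* = 0.8·M/p_y.
At p_x=3, p_y=6, M=32: x* = 0.2·32/3 = 2.1333, y* = 4.2667.

x* = 2.1333, y* = 4.2667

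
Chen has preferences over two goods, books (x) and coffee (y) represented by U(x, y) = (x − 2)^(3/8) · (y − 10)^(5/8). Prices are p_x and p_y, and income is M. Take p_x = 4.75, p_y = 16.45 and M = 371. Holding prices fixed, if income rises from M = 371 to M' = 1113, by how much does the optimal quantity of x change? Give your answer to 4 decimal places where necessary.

Δx* = 58.5789

Let x' = x−2, y' = y−10. MRS = (3/5)·y'/x' = p_x/p_y.
After buying the subsistence bundle (2, 10), a share 0.375 of the remaining income goes to x: x* = 2 + 0.375·(M − 2p_x − 10p_y)/p_x.
Discretionary income = 371 − 2·4.75 − 10·16.45 = 197; x* = 2 + 0.375·197/4.75 = 17.5526.
At M' = 1113: x* = 76.1316. Change: 76.1316 − 17.5526 = 58.5789.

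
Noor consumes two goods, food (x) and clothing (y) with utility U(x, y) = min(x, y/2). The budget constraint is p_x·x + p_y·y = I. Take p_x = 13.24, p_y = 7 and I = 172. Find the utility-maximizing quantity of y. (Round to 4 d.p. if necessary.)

y* = 12.6285

Demand: x*(p_x,p_y,I) = I/(p_x + 2·p_y), y* = 2·I/(p_x + 2·p_y).
Here 13.24 + 2·7 = 27.24, giving y* = 12.6285.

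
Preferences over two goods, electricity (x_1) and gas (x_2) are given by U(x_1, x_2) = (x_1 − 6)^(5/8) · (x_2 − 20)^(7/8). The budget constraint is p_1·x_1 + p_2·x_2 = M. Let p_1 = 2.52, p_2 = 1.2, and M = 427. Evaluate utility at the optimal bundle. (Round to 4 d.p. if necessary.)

This is Cobb-Douglas in (x_1−6, x_2−20): tangency gives 0.625·p_2·(x_2−20) = 0.875·p_1·(x_1−6).
Substituting into the budget: x_1* = 6 + 5/12·(M − 6·p_1 − 20·p_2)/p_1, and x_2* = 20 + 7/12·(…)/p_2.
Discretionary income = 427 − 6·2.52 − 20·1.2 = 387.88; x_1* = 6 + 5/12·387.88/2.52 = 70.1336; x_2* = 20 + 7/12·387.88/1.2 = 208.5528.
Utility at the optimum: U(70.1336, 208.5528) = 1319.5697.

V = 1319.5697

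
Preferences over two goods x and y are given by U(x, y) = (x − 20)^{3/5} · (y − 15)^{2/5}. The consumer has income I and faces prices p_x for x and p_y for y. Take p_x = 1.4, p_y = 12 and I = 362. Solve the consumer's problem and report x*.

Let x' = x−20, y' = y−15. MRS = (3/2)·y'/x' = p_x/p_y.
Substituting into the budget: x* = 20 + 0.6·(I − 20·p_x − 15·p_y)/p_x, and y* = 15 + 0.4·(…)/p_y.
Discretionary income = 362 − 20·1.4 − 15·12 = 154; x* = 20 + 0.6·154/1.4 = 86.

x* = 86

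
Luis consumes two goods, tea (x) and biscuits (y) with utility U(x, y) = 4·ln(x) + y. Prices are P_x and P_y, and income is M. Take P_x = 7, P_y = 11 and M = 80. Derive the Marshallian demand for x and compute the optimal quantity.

So x*(P_x,P_y) = 4·P_y/P_x, independent of income; and y* = (M − 4·P_y)/P_y.
At the given prices: x* = 4·11/7 = 6.2857.

x* = 6.2857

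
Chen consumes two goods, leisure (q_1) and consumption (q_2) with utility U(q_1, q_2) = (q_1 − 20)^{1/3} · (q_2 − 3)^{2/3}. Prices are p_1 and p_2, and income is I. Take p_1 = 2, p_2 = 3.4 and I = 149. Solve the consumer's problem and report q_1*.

q_1* = 36.4667

MRS = (1/2)·(q_2−3)/(q_1−20). Tangency with p_1/p_2 gives q_2−3 = 2·(p_1/p_2)·(q_1−20).
Substituting into the budget: q_1* = 20 + 1/3·(I − 20·p_1 − 3·p_2)/p_1, and q_2* = 3 + 2/3·(…)/p_2.
Discretionary income = 149 − 20·2 − 3·3.4 = 98.8; q_1* = 20 + 1/3·98.8/2 = 36.4667.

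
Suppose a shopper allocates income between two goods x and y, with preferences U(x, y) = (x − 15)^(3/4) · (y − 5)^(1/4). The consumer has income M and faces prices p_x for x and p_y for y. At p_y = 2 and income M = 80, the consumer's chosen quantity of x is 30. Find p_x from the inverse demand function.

This is Cobb-Douglas in (x−15, y−5): tangency gives 0.75·p_y·(y−5) = 0.25·p_x·(x−15).
After buying the subsistence bundle (15, 5), a share 0.75 of the remaining income goes to x: x* = 15 + 0.75·(M − 15p_x − 5p_y)/p_x.
Set x* = 30 in the demand function and solve for p_x: p_x = 2.

p_x = 2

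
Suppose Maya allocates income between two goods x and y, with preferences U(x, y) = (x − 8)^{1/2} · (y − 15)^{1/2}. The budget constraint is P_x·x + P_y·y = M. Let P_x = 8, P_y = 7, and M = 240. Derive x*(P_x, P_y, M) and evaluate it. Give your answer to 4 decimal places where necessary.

x* = 12.4375

This is Cobb-Douglas in (x−8, y−15): tangency gives 0.5·P_y·(y−15) = 0.5·P_x·(x−8).
After buying the subsistence bundle (8, 15), a share 0.5 of the remaining income goes to x: x* = 8 + 0.5·(M − 8P_x − 15P_y)/P_x.
Discretionary income = 240 − 8·8 − 15·7 = 71; x* = 8 + 0.5·71/8 = 12.4375.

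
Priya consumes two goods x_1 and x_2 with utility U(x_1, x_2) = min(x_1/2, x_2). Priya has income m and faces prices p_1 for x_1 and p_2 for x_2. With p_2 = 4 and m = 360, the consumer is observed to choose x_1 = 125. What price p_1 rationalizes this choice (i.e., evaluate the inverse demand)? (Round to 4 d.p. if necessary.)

Leontief preferences: the optimum is at the kink where x_1/2 = x_2/1, i.e. x_2 = (1/2)·x_1.
Budget: p_1·x_1 + p_2·(1/2)·x_1 = m, so (2·p_1 + p_2)·x_1 = 2·m.
Demand: x_1*(p_1,p_2,m) = 2·m/(2·p_1 + p_2), x_2* = m/(2·p_1 + p_2).
Set x_1* = 125 in the demand function and solve for p_1: p_1 = 0.88.

p_1 = 0.88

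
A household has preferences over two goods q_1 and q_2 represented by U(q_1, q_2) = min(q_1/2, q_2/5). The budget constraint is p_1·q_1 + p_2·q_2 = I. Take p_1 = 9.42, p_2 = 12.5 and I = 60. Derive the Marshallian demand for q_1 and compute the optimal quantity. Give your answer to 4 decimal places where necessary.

q_1* = 1.4753

With perfect complements, no substitution: consume in ratio q_1:q_2 = 2:5.
Budget: p_1·q_1 + p_2·(5/2)·q_1 = I, so (2·p_1 + 5·p_2)·q_1 = 2·I.
Demand: q_1*(p_1,p_2,I) = 2·I/(2·p_1 + 5·p_2), q_2* = 5·I/(2·p_1 + 5·p_2).
Here 2·9.42 + 5·12.5 = 81.34, giving q_1* = 1.4753.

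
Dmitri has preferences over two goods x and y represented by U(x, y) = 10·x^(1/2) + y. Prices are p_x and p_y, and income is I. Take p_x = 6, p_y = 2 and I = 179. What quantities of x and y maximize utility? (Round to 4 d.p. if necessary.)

MU_x = 5/√x, MU_y = 1. Tangency: 5/√x = p_x/p_y.
Thus x* = (5·p_y/p_x)² — independent of I — with the rest of income spent on y.
Plugging in: x* = (5·2/6)² = 2.7778, y* = 81.1667.

x* = 2.7778, y* = 81.1667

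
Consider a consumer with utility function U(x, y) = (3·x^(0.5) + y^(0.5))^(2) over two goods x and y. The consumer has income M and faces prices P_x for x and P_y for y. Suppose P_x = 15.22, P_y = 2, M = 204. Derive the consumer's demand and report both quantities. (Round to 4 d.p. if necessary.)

x* = 7.2625, y* = 46.7321

With the ratio pinned down, the budget gives x* = M/(P_x + P_y·(y/x)) and y* = (y/x)·x*.
Numerically y/x = 6.434678, so x* = 204/(15.22 + 2·6.434678) = 7.2625 and y* = 6.434678·7.2625 = 46.7321.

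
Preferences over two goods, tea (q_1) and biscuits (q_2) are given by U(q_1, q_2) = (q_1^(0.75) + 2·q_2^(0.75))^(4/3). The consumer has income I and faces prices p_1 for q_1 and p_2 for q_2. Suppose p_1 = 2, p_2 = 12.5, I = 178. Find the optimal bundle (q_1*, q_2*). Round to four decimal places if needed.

MU_q_1 ∝ q_1^(-0.25), MU_q_2 ∝ 2·q_2^(-0.25), so MRS = (1/2)·(q_2/q_1)^(0.25) = p_1/p_2.
Hence q_2/q_1 = (2·p_1/p_2)^(1/(0.25)), i.e. raised to the 4 power.
Substitute q_2 = (q_2/q_1)·q_1 into the budget: q_1* = I/(p_1 + p_2·(q_2/q_1)).
Numerically q_2/q_1 = 0.010486, so q_1* = 178/(2 + 12.5·0.010486) = 83.526 and q_2* = 0.010486·83.526 = 0.8758.

q_1* = 83.526, q_2* = 0.8758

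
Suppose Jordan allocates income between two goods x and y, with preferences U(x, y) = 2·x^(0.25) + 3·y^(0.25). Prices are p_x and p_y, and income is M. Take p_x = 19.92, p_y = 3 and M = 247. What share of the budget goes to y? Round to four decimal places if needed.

Numerically y/x = 21.42952, so x* = 247/(19.92 + 3·21.42952) = 2.9332 and y* = 21.42952·2.9332 = 62.8569.
Expenditure on y: 3·62.8569 = 188.5708; share = 0.7634.

share on y = 0.7634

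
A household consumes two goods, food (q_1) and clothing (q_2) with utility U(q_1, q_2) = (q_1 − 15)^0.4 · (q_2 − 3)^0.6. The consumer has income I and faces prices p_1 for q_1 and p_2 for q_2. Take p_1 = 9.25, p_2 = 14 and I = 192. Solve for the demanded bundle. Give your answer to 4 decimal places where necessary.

q_1* = 15.4865, q_2* = 3.4821

MRS = (2/3)·(q_2−3)/(q_1−15). Tangency with p_1/p_2 gives q_2−3 = (3/2)·(p_1/p_2)·(q_1−15).
After buying the subsistence bundle (15, 3), a share 0.4 of the remaining income goes to q_1: q_1* = 15 + 0.4·(I − 15p_1 − 3p_2)/p_1.
Discretionary income = 192 − 15·9.25 − 3·14 = 11.25; q_1* = 15 + 0.4·11.25/9.25 = 15.4865; q_2* = 3 + 0.6·11.25/14 = 3.4821.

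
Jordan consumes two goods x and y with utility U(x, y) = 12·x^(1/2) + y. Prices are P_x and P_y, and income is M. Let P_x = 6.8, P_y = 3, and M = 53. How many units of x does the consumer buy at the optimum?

Solve: √x = 6·P_y/P_x, so x*(P_x,P_y) = (6·P_y/P_x)², and y* = (M − P_x·x*)/P_y.
Plugging in: x* = (6·3/6.8)² = 7.0069.

x* = 7.0069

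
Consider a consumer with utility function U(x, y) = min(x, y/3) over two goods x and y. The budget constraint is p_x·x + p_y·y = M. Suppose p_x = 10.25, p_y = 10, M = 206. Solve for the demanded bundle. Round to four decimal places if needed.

Leontief preferences: the optimum is at the kink where x/1 = y/3, i.e. y = 3·x.
Budget: p_x·x + p_y·3·x = M, so (p_x + 3·p_y)·x = M.
Demand: x*(p_x,p_y,M) = M/(p_x + 3·p_y), y* = 3·M/(p_x + 3·p_y).
Here 10.25 + 3·10 = 40.25, giving x* = 5.118 and y* = 15.354.

x* = 5.118, y* = 15.354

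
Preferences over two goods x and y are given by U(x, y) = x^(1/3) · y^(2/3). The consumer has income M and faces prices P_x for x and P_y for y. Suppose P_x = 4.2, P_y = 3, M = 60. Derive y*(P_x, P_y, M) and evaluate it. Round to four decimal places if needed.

y* = 13.3333

Tangency: MRS = (1/2)·y/x = P_x/P_y.
Rearranging, P_y·y = 2·P_x·x. Substituting into the budget gives P_x·x·(1 + 2) = M.
Demand: x*(P_x,P_y,M) = 1/3·M/P_x and y* = 2/3·M/P_y.
At P_x=4.2, P_y=3, M=60: y* = 2/3·60/3 = 13.3333.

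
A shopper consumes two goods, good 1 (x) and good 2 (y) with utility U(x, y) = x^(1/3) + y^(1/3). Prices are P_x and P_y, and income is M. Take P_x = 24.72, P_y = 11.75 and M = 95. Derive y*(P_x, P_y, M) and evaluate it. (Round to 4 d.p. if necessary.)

From the CES first-order condition, (y/x)^(2/3) = P_x/P_y.
Solve for the ratio: y/x = [P_x/P_y]^(1.5).
Substitute y = (y/x)·x into the budget: x* = M/(P_x + P_y·(y/x)).
Numerically y/x = 3.051518, so x* = 95/(24.72 + 11.75·3.051518) = 1.5683 and y* = 3.051518·1.5683 = 4.7857.

y* = 4.7857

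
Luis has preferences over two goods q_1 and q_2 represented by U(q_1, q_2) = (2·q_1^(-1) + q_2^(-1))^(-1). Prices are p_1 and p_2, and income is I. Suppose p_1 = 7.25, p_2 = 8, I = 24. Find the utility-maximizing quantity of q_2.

q_2* = 1.2786

MRS = MU_q_1/MU_q_2 = 2·(q_2/q_1)^(2). Set equal to p_1/p_2.
Solve for the ratio: q_2/q_1 = [(1/2)·p_1/p_2]^(0.5).
With the ratio pinned down, the budget gives q_1* = I/(p_1 + p_2·(q_2/q_1)) and q_2* = (q_2/q_1)·q_1*.
Numerically q_2/q_1 = 0.673146, so q_1* = 24/(7.25 + 8·0.673146) = 1.8995 and q_2* = 0.673146·1.8995 = 1.2786.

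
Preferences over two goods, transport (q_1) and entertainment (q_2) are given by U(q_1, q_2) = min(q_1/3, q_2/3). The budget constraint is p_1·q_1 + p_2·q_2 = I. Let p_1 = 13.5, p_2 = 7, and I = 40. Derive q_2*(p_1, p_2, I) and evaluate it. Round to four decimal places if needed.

q_2* = 1.9512

Leontief preferences: the optimum is at the kink where q_1/3 = q_2/3, i.e. q_2 = q_1.
Budget: p_1·q_1 + p_2·q_1 = I, so (3·p_1 + 3·p_2)·q_1 = 3·I.
Demand: q_1*(p_1,p_2,I) = 3·I/(3·p_1 + 3·p_2), q_2* = 3·I/(3·p_1 + 3·p_2).
Here 3·13.5 + 3·7 = 61.5, giving q_2* = 1.9512.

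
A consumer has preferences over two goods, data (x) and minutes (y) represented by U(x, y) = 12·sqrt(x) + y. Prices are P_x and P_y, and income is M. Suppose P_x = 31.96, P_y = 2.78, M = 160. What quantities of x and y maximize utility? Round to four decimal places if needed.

x* = 0.2724, y* = 54.4225

Thus x* = (6·P_y/P_x)² — independent of M — with the rest of income spent on y.
Plugging in: x* = (6·2.78/31.96)² = 0.2724, y* = 54.4225.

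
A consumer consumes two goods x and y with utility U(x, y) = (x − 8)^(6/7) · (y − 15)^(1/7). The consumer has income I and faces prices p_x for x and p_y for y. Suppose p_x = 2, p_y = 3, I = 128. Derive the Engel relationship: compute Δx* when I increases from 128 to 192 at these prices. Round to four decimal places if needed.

This is Cobb-Douglas in (x−8, y−15): tangency gives 6/7·p_y·(y−15) = 1/7·p_x·(x−8).
Substituting into the budget: x* = 8 + 6/7·(I − 8·p_x − 15·p_y)/p_x, and y* = 15 + 1/7·(…)/p_y.
Discretionary income = 128 − 8·2 − 15·3 = 67; x* = 8 + 6/7·67/2 = 36.7143.
At I' = 192: x* = 64.1429. Change: 64.1429 − 36.7143 = 27.4286.

Δx* = 27.4286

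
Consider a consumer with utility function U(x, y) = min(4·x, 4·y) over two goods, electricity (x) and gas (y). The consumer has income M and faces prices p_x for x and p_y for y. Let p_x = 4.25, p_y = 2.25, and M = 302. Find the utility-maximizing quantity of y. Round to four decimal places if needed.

y* = 46.4615

Demand: x*(p_x,p_y,M) = 4·M/(4·p_x + 4·p_y), y* = 4·M/(4·p_x + 4·p_y).
Here 4·4.25 + 4·2.25 = 26, giving y* = 46.4615.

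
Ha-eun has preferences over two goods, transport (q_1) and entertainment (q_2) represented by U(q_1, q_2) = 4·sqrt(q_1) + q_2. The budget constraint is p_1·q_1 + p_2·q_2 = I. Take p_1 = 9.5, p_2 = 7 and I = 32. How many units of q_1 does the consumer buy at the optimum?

q_1* = 2.1717

Set MRS = p_1/p_2: 2·q_1^(−1/2) = p_1/p_2.
Solve: √q_1 = 2·p_2/p_1, so q_1*(p_1,p_2) = (2·p_2/p_1)², and q_2* = (I − p_1·q_1*)/p_2.
Plugging in: q_1* = (2·7/9.5)² = 2.1717.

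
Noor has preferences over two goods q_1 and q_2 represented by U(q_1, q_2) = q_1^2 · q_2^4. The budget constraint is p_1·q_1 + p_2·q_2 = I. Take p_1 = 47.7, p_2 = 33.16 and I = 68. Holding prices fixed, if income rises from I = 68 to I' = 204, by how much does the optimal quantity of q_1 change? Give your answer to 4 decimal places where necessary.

Demand: q_1*(p_1,p_2,I) = 1/3·I/p_1 and q_2* = 2/3·I/p_2.
At p_1=47.7, p_2=33.16, I=68: q_1* = 1/3·68/47.7 = 0.4752.
At I' = 204: q_1* = 1.4256. Change: 1.4256 − 0.4752 = 0.9504.

Δq_1* = 0.9504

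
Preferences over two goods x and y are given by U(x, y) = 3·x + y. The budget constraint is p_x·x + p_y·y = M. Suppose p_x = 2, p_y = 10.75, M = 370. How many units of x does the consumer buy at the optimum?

x* = 185

Perfect substitutes: compare marginal utility per dollar. 3/p_x vs 1/p_y → 1.5 vs 0.093.
x gives more utility per dollar, so spend all income on x: x* = M/p_x, y* = 0.
Numerically: x* = 185, y* = 0.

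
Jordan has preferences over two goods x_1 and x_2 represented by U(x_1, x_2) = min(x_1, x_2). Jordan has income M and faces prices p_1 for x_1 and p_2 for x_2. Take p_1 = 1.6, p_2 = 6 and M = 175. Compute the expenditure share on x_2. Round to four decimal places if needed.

With perfect complements, no substitution: consume in ratio x_1:x_2 = 1:1.
Budget: p_1·x_1 + p_2·x_1 = M, so (p_1 + p_2)·x_1 = M.
Demand: x_1*(p_1,p_2,M) = M/(p_1 + p_2), x_2* = M/(p_1 + p_2).
Here 1.6 + 6 = 7.6, giving x_1* = 23.0263 and x_2* = 23.0263.
Expenditure on x_2: 6·23.0263 = 138.1579; share = 0.7895.

share on x_2 = 0.7895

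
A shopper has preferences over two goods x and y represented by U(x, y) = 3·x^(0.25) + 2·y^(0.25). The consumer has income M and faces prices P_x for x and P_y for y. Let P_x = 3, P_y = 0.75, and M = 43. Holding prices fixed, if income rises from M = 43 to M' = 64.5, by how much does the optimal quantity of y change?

Δy* = 13.7709

From the CES first-order condition, (3/2)·(y/x)^(0.75) = P_x/P_y.
Hence y/x = ((2/3)·P_x/P_y)^(1/(0.75)), i.e. raised to the 4/3 power.
With the ratio pinned down, the budget gives x* = M/(P_x + P_y·(y/x)) and y* = (y/x)·x*.
Numerically y/x = 3.697927, so x* = 43/(3 + 0.75·3.697927) = 7.4479 and y* = 3.697927·7.4479 = 27.5418.
At M' = 64.5: y* = 41.3126. Change: 41.3126 − 27.5418 = 13.7709.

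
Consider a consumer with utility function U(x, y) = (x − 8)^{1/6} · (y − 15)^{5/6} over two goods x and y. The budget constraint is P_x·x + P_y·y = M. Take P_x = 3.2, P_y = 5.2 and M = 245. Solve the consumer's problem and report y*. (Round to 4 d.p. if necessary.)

This is Cobb-Douglas in (x−8, y−15): tangency gives 1/6·P_y·(y−15) = 5/6·P_x·(x−8).
Substituting into the budget: x* = 8 + 1/6·(M − 8·P_x − 15·P_y)/P_x, and y* = 15 + 5/6·(…)/P_y.
Discretionary income = 245 − 8·3.2 − 15·5.2 = 141.4; y* = 15 + 5/6·141.4/5.2 = 37.6603.

y* = 37.6603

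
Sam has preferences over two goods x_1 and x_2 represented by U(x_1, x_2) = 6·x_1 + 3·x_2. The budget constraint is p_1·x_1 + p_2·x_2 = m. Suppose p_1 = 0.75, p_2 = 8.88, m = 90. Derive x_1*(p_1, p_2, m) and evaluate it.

Perfect substitutes: compare marginal utility per dollar. 6/p_1 vs 3/p_2 → 8 vs 0.3378.
x_1 gives more utility per dollar, so spend all income on x_1: x_1* = m/p_1, x_2* = 0.
Numerically: x_1* = 120, x_2* = 0.

x_1* = 120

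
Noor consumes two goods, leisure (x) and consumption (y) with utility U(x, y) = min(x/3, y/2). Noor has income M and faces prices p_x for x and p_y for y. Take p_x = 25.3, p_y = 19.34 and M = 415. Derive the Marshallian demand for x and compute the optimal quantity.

Demand: x*(p_x,p_y,M) = 3·M/(3·p_x + 2·p_y), y* = 2·M/(3·p_x + 2·p_y).
Here 3·25.3 + 2·19.34 = 114.58, giving x* = 10.8658.

x* = 10.8658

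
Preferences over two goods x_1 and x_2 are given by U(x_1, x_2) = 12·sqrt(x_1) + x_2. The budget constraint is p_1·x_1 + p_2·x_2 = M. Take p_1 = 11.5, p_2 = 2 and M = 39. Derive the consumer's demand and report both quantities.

Utility is quasi-linear in x_2; the FOC for x_1 is 6/√x_1 = p_1/p_2.
Thus x_1* = (6·p_2/p_1)² — independent of M — with the rest of income spent on x_2.
Plugging in: x_1* = (6·2/11.5)² = 1.0888, x_2* = 13.2391.

x_1* = 1.0888, x_2* = 13.2391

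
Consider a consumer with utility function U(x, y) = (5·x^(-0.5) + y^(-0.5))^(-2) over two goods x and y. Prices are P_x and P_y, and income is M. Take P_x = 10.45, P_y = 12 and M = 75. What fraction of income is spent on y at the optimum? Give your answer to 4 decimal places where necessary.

MRS = MU_x/MU_y = 5·(y/x)^(1.5). Set equal to P_x/P_y.
Solve for the ratio: y/x = [(1/5)·P_x/P_y]^(2/3).
Substitute y = (y/x)·x into the budget: x* = M/(P_x + P_y·(y/x)).
Numerically y/x = 0.311872, so x* = 75/(10.45 + 12·0.311872) = 5.2845 and y* = 0.311872·5.2845 = 1.6481.
Expenditure on y: 12·1.6481 = 19.777; share = 0.2637.

share on y = 0.2637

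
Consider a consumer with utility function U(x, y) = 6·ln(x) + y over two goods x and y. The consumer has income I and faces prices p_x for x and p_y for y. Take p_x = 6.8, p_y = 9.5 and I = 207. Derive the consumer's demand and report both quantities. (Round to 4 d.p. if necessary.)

MU_x = 6/x, MU_y = 1. Tangency: 6/x = p_x/p_y.
So x*(p_x,p_y) = 6·p_y/p_x, independent of income; and y* = (I − 6·p_y)/p_y.
At the given prices: x* = 6·9.5/6.8 = 8.3824, and y* = 15.7895.

x* = 8.3824, y* = 15.7895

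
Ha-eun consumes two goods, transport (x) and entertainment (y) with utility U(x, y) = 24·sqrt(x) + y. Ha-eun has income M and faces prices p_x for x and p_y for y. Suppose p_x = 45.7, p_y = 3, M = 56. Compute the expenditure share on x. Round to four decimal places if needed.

share on x = 0.5064

Solve: √x = 12·p_y/p_x, so x*(p_x,p_y) = (12·p_y/p_x)², and y* = (M − p_x·x*)/p_y.
Plugging in: x* = (12·3/45.7)² = 0.6205, y* = 9.2137.
Expenditure on x: 45.7·0.6205 = 28.3589; share = 0.5064.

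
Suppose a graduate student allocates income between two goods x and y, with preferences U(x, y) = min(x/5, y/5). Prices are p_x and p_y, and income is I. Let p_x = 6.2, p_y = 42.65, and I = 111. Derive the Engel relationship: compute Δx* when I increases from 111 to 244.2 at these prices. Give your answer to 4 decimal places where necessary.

Leontief preferences: the optimum is at the kink where x/5 = y/5, i.e. y = x.
Budget: p_x·x + p_y·x = I, so (5·p_x + 5·p_y)·x = 5·I.
Demand: x*(p_x,p_y,I) = 5·I/(5·p_x + 5·p_y), y* = 5·I/(5·p_x + 5·p_y).
Here 5·6.2 + 5·42.65 = 244.25, giving x* = 2.2723.
At I' = 244.2: x* = 4.999. Change: 4.999 − 2.2723 = 2.7267.

Δx* = 2.7267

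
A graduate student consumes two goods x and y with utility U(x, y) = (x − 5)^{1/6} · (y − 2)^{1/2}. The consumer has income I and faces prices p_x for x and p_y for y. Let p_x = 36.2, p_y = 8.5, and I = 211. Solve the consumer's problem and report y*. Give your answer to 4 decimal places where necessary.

This is Cobb-Douglas in (x−5, y−2): tangency gives 1/6·p_y·(y−2) = 0.5·p_x·(x−5).
After buying the subsistence bundle (5, 2), a share 0.25 of the remaining income goes to x: x* = 5 + 0.25·(I − 5p_x − 2p_y)/p_x.
Discretionary income = 211 − 5·36.2 − 2·8.5 = 13; y* = 2 + 0.75·13/8.5 = 3.1471.

y* = 3.1471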